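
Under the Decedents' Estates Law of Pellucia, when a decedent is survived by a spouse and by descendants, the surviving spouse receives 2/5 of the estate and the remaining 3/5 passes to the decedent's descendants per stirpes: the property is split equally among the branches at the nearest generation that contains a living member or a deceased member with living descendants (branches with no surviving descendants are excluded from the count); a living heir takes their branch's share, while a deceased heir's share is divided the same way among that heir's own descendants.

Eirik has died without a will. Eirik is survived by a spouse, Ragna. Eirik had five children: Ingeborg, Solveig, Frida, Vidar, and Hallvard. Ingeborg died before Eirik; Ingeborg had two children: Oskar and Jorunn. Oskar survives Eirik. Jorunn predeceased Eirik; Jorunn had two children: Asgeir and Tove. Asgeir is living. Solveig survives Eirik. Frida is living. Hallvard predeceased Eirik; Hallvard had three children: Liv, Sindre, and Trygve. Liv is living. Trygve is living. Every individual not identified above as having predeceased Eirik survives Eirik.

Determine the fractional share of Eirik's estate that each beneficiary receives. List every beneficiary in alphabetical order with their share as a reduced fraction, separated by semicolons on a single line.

Asgeir 3/100; Frida 3/25; Liv 1/25; Oskar 3/50; Ragna 2/5; Sindre 1/25; Solveig 3/25; Tove 3/100; Trygve 1/25; Vidar 3/25

Ragna, as surviving spouse, takes 2/5.
The remaining 3/5 passes to Eirik's descendants per stirpes.
The 3/5 is divided into 5 equal shares of 3/25 among Ingeborg, Solveig, Frida, Vidar, Hallvard.
Ingeborg predeceased; the 3/25 allotted to Ingeborg's branch passes to Ingeborg's issue by representation.
The 3/25 is divided into 2 equal shares of 3/50 among Oskar, Jorunn.
Oskar is living and takes 3/50.
Jorunn predeceased; the 3/50 allotted to Jorunn's branch passes to Jorunn's issue by representation.
The 3/50 is divided into 2 equal shares of 3/100 among Asgeir, Tove.
Asgeir is living and takes 3/100.
Tove is living and takes 3/100.
Solveig is living and takes 3/25.
Frida is living and takes 3/25.
Vidar is living and takes 3/25.
Hallvard predeceased; the 3/25 allotted to Hallvard's branch passes to Hallvard's issue by representation.
The 3/25 is divided into 3 equal shares of 1/25 among Liv, Sindre, Trygve.
Liv is living and takes 1/25.
Sindre is living and takes 1/25.
Trygve is living and takes 1/25.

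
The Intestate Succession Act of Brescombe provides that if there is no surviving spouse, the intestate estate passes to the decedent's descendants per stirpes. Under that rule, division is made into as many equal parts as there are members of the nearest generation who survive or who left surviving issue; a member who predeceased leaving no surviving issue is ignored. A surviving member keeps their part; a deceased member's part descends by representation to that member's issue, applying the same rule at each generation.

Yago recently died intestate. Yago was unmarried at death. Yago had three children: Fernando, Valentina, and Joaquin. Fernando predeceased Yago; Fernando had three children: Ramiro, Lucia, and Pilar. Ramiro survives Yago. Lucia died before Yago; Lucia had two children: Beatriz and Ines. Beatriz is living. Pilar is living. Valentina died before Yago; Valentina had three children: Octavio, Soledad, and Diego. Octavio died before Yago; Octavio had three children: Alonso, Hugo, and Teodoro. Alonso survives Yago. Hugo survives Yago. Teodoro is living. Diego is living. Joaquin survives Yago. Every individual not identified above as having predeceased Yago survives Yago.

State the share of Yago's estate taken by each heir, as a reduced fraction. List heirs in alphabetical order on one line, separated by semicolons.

Alonso 1/27; Beatriz 1/18; Diego 1/9; Hugo 1/27; Ines 1/18; Joaquin 1/3; Pilar 1/9; Ramiro 1/9; Soledad 1/9; Teodoro 1/27

There is no surviving spouse, so the entire estate passes to Yago's descendants per stirpes.
The estate is divided into 3 equal shares of 1/3 among Fernando, Valentina, Joaquin.
Fernando predeceased; the 1/3 allotted to Fernando's branch passes to Fernando's issue by representation.
The 1/3 is divided into 3 equal shares of 1/9 among Ramiro, Lucia, Pilar.
Ramiro is living and takes 1/9.
Lucia predeceased; the 1/9 allotted to Lucia's branch passes to Lucia's issue by representation.
The 1/9 is divided into 2 equal shares of 1/18 among Beatriz, Ines.
Beatriz is living and takes 1/18.
Ines is living and takes 1/18.
Pilar is living and takes 1/9.
Valentina predeceased; the 1/3 allotted to Valentina's branch passes to Valentina's issue by representation.
The 1/3 is divided into 3 equal shares of 1/9 among Octavio, Soledad, Diego.
Octavio predeceased; the 1/9 allotted to Octavio's branch passes to Octavio's issue by representation.
The 1/9 is divided into 3 equal shares of 1/27 among Alonso, Hugo, Teodoro.
Alonso is living and takes 1/27.
Hugo is living and takes 1/27.
Teodoro is living and takes 1/27.
Soledad is living and takes 1/9.
Diego is living and takes 1/9.
Joaquin is living and takes 1/3.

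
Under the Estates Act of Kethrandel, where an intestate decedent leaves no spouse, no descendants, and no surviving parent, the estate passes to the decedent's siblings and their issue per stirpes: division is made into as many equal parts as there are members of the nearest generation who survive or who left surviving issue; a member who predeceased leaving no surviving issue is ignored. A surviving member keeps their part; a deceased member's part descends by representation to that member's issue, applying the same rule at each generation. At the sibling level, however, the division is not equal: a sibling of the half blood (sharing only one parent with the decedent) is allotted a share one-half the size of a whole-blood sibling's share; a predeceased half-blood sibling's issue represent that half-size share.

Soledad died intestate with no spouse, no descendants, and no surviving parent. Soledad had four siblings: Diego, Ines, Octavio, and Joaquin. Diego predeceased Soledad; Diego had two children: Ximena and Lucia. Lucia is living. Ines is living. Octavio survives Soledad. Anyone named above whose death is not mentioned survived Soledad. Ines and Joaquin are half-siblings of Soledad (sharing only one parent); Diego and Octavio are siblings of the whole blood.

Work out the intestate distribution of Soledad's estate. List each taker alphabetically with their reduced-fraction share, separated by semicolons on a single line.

No spouse, descendants, or parent survives, so the estate passes to Soledad's siblings per stirpes.
Half-blood siblings count for one-half the weight of whole-blood siblings at the initial division.
Dividing 1 in proportion to weights (total weight 3): Diego (weight 1) → 1/3; Ines (weight 1/2) → 1/6; Octavio (weight 1) → 1/3; Joaquin (weight 1/2) → 1/6.
Diego predeceased; the 1/3 allotted to Diego's branch passes to Diego's issue by representation.
The 1/3 is divided into 2 equal shares of 1/6 among Ximena, Lucia.
Ximena is living and takes 1/6.
Lucia is living and takes 1/6.
Ines is living and takes 1/6.
Octavio is living and takes 1/3.
Joaquin is living and takes 1/6.

Ines 1/6; Joaquin 1/6; Lucia 1/6; Octavio 1/3; Ximena 1/6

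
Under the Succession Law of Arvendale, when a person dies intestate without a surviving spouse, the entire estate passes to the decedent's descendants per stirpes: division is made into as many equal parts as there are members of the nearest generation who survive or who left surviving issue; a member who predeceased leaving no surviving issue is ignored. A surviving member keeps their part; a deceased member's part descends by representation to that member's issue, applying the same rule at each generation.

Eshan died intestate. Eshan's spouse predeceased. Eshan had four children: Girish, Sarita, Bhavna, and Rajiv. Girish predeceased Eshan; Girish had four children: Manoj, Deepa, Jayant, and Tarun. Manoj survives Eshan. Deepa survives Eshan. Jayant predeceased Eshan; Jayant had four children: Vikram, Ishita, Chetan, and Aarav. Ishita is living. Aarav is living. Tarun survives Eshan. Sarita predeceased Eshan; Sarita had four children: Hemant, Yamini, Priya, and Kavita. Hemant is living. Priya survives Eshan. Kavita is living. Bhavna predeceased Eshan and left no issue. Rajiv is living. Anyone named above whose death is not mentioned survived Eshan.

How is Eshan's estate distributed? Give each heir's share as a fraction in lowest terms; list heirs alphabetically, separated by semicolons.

Aarav 1/48; Chetan 1/48; Deepa 1/12; Hemant 1/12; Ishita 1/48; Kavita 1/12; Manoj 1/12; Priya 1/12; Rajiv 1/3; Tarun 1/12; Vikram 1/48; Yamini 1/12

There is no surviving spouse, so the entire estate passes to Eshan's descendants per stirpes.
Bhavna left no surviving issue, so that branch lapses and is disregarded.
The estate is divided into 3 equal shares of 1/3 among Girish, Sarita, Rajiv.
Girish predeceased; the 1/3 allotted to Girish's branch passes to Girish's issue by representation.
The 1/3 is divided into 4 equal shares of 1/12 among Manoj, Deepa, Jayant, Tarun.
Manoj is living and takes 1/12.
Deepa is living and takes 1/12.
Jayant predeceased; the 1/12 allotted to Jayant's branch passes to Jayant's issue by representation.
The 1/12 is divided into 4 equal shares of 1/48 among Vikram, Ishita, Chetan, Aarav.
Vikram is living and takes 1/48.
Ishita is living and takes 1/48.
Chetan is living and takes 1/48.
Aarav is living and takes 1/48.
Tarun is living and takes 1/12.
Sarita predeceased; the 1/3 allotted to Sarita's branch passes to Sarita's issue by representation.
The 1/3 is divided into 4 equal shares of 1/12 among Hemant, Yamini, Priya, Kavita.
Hemant is living and takes 1/12.
Yamini is living and takes 1/12.
Priya is living and takes 1/12.
Kavita is living and takes 1/12.
Rajiv is living and takes 1/3.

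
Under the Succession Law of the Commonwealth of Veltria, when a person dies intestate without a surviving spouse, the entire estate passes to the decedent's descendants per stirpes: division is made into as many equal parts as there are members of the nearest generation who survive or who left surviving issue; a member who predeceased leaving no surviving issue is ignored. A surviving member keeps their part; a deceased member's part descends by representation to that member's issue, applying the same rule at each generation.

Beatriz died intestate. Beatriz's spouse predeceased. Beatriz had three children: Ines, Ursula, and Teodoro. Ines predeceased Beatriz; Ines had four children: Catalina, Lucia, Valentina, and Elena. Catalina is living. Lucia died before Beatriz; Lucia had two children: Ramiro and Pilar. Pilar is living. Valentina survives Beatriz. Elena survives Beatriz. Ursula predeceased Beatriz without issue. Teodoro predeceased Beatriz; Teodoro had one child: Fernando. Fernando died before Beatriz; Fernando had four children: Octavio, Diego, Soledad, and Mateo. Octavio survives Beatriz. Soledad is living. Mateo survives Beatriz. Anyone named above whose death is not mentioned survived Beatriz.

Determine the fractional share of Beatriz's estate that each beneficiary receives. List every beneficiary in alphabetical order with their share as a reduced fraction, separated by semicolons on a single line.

Catalina 1/8; Diego 1/8; Elena 1/8; Mateo 1/8; Octavio 1/8; Pilar 1/16; Ramiro 1/16; Soledad 1/8; Valentina 1/8

There is no surviving spouse, so the entire estate passes to Beatriz's descendants per stirpes.
Ursula left no surviving issue, so that branch lapses and is disregarded.
The estate is divided into 2 equal shares of 1/2 among Ines, Teodoro.
Ines predeceased; the 1/2 allotted to Ines's branch passes to Ines's issue by representation.
The 1/2 is divided into 4 equal shares of 1/8 among Catalina, Lucia, Valentina, Elena.
Catalina is living and takes 1/8.
Lucia predeceased; the 1/8 allotted to Lucia's branch passes to Lucia's issue by representation.
The 1/8 is divided into 2 equal shares of 1/16 among Ramiro, Pilar.
Ramiro is living and takes 1/16.
Pilar is living and takes 1/16.
Valentina is living and takes 1/8.
Elena is living and takes 1/8.
Teodoro predeceased; the 1/2 allotted to Teodoro's branch passes to Teodoro's issue by representation.
Fernando's line is the sole branch at this level, so the full 1/2 passes to Fernando's issue by representation.
The 1/2 is divided into 4 equal shares of 1/8 among Octavio, Diego, Soledad, Mateo.
Octavio is living and takes 1/8.
Diego is living and takes 1/8.
Soledad is living and takes 1/8.
Mateo is living and takes 1/8.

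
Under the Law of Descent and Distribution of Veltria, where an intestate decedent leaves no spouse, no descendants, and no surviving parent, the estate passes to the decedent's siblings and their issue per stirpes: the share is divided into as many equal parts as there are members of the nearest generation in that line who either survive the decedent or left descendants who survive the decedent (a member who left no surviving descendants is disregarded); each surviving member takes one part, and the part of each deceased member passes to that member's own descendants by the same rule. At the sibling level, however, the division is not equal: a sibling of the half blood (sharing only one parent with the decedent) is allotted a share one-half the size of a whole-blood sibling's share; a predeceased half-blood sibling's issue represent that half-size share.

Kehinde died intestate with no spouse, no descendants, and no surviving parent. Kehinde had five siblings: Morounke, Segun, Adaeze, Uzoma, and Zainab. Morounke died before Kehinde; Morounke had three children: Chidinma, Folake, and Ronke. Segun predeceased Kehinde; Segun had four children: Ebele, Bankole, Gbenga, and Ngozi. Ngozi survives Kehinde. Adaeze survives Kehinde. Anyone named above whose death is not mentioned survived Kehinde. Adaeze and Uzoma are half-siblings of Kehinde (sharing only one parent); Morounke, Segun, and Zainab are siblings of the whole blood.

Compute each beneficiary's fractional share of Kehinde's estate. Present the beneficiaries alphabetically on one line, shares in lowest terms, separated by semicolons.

Adaeze 1/8; Bankole 1/16; Chidinma 1/12; Ebele 1/16; Folake 1/12; Gbenga 1/16; Ngozi 1/16; Ronke 1/12; Uzoma 1/8; Zainab 1/4

No spouse, descendants, or parent survives, so the estate passes to Kehinde's siblings per stirpes.
Half-blood siblings count for one-half the weight of whole-blood siblings at the initial division.
Dividing 1 in proportion to weights (total weight 4): Morounke (weight 1) → 1/4; Segun (weight 1) → 1/4; Adaeze (weight 1/2) → 1/8; Uzoma (weight 1/2) → 1/8; Zainab (weight 1) → 1/4.
Morounke predeceased; the 1/4 allotted to Morounke's branch passes to Morounke's issue by representation.
The 1/4 is divided into 3 equal shares of 1/12 among Chidinma, Folake, Ronke.
Chidinma is living and takes 1/12.
Folake is living and takes 1/12.
Ronke is living and takes 1/12.
Segun predeceased; the 1/4 allotted to Segun's branch passes to Segun's issue by representation.
The 1/4 is divided into 4 equal shares of 1/16 among Ebele, Bankole, Gbenga, Ngozi.
Ebele is living and takes 1/16.
Bankole is living and takes 1/16.
Gbenga is living and takes 1/16.
Ngozi is living and takes 1/16.
Adaeze is living and takes 1/8.
Uzoma is living and takes 1/8.
Zainab is living and takes 1/4.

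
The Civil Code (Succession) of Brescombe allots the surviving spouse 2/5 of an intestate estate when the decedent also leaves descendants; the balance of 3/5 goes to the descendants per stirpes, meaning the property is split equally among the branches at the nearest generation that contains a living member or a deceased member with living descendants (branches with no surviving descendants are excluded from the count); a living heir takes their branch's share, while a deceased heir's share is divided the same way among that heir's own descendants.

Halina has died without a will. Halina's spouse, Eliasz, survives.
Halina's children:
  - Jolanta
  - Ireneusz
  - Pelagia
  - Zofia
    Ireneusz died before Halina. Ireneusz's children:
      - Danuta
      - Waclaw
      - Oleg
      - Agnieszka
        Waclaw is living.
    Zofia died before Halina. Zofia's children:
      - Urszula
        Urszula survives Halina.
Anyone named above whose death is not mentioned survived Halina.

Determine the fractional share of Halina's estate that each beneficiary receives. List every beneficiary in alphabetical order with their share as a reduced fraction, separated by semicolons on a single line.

Eliasz, as surviving spouse, takes 2/5.
The remaining 3/5 passes to Halina's descendants per stirpes.
The 3/5 is divided into 4 equal shares of 3/20 among Jolanta, Ireneusz, Pelagia, Zofia.
Jolanta is living and takes 3/20.
Ireneusz predeceased; the 3/20 allotted to Ireneusz's branch passes to Ireneusz's issue by representation.
The 3/20 is divided into 4 equal shares of 3/80 among Danuta, Waclaw, Oleg, Agnieszka.
Danuta is living and takes 3/80.
Waclaw is living and takes 3/80.
Oleg is living and takes 3/80.
Agnieszka is living and takes 3/80.
Pelagia is living and takes 3/20.
Zofia predeceased; the 3/20 allotted to Zofia's branch passes to Zofia's issue by representation.
Urszula is the sole taker at this level and receives the full 3/20.

Agnieszka 3/80; Danuta 3/80; Eliasz 2/5; Jolanta 3/20; Oleg 3/80; Pelagia 3/20; Urszula 3/20; Waclaw 3/80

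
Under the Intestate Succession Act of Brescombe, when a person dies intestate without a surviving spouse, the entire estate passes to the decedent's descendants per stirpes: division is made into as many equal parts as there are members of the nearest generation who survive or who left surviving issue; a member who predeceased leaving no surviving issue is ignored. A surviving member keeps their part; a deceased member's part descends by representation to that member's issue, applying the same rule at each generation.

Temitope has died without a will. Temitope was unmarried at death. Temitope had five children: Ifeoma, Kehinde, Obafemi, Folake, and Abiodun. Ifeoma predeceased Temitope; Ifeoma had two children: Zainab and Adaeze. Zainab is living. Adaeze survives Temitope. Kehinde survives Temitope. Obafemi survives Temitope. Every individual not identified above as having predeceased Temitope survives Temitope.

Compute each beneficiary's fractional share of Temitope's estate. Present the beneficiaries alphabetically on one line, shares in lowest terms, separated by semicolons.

Abiodun 1/5; Adaeze 1/10; Folake 1/5; Kehinde 1/5; Obafemi 1/5; Zainab 1/10

There is no surviving spouse, so the entire estate passes to Temitope's descendants per stirpes.
The estate is divided into 5 equal shares of 1/5 among Ifeoma, Kehinde, Obafemi, Folake, Abiodun.
Ifeoma predeceased; the 1/5 allotted to Ifeoma's branch passes to Ifeoma's issue by representation.
The 1/5 is divided into 2 equal shares of 1/10 among Zainab, Adaeze.
Zainab is living and takes 1/10.
Adaeze is living and takes 1/10.
Kehinde is living and takes 1/5.
Obafemi is living and takes 1/5.
Folake is living and takes 1/5.
Abiodun is living and takes 1/5.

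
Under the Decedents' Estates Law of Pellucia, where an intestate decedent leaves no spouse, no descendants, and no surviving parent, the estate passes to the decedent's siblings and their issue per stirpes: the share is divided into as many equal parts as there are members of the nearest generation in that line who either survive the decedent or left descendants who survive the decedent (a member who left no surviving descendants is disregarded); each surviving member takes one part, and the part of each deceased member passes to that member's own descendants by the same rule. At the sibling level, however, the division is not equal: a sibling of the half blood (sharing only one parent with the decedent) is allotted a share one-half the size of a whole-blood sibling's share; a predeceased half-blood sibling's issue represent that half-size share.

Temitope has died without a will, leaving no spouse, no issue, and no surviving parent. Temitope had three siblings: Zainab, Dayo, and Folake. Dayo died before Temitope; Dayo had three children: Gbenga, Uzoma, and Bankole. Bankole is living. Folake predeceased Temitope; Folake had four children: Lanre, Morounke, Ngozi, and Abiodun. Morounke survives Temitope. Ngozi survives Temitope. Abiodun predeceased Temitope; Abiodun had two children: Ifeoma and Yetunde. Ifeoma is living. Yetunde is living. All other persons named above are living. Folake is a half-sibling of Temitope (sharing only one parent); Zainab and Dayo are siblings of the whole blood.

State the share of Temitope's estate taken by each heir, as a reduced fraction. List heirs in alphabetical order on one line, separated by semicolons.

No spouse, descendants, or parent survives, so the estate passes to Temitope's siblings per stirpes.
Half-blood siblings count for one-half the weight of whole-blood siblings at the initial division.
Dividing 1 in proportion to weights (total weight 5/2): Zainab (weight 1) → 2/5; Dayo (weight 1) → 2/5; Folake (weight 1/2) → 1/5.
Zainab is living and takes 2/5.
Dayo predeceased; the 2/5 allotted to Dayo's branch passes to Dayo's issue by representation.
The 2/5 is divided into 3 equal shares of 2/15 among Gbenga, Uzoma, Bankole.
Gbenga is living and takes 2/15.
Uzoma is living and takes 2/15.
Bankole is living and takes 2/15.
Folake predeceased; the 1/5 allotted to Folake's branch passes to Folake's issue by representation.
The 1/5 is divided into 4 equal shares of 1/20 among Lanre, Morounke, Ngozi, Abiodun.
Lanre is living and takes 1/20.
Morounke is living and takes 1/20.
Ngozi is living and takes 1/20.
Abiodun predeceased; the 1/20 allotted to Abiodun's branch passes to Abiodun's issue by representation.
The 1/20 is divided into 2 equal shares of 1/40 among Ifeoma, Yetunde.
Ifeoma is living and takes 1/40.
Yetunde is living and takes 1/40.

Bankole 2/15; Gbenga 2/15; Ifeoma 1/40; Lanre 1/20; Morounke 1/20; Ngozi 1/20; Uzoma 2/15; Yetunde 1/40; Zainab 2/5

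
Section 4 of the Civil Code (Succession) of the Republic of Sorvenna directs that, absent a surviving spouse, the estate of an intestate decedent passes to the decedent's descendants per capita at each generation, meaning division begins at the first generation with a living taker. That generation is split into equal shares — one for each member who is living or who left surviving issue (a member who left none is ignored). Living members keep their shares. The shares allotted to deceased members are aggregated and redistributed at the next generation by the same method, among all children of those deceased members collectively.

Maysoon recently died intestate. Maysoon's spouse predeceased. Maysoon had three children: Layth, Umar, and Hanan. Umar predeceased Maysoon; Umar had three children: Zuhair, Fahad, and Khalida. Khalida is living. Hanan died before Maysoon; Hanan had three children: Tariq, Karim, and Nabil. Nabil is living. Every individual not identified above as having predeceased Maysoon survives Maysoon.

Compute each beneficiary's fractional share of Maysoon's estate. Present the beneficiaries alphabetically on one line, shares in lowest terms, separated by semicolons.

Fahad 1/9; Karim 1/9; Khalida 1/9; Layth 1/3; Nabil 1/9; Tariq 1/9; Zuhair 1/9

There is no surviving spouse, so the entire estate passes to Maysoon's descendants per capita at each generation.
At generation 1 (Layth, Umar, Hanan) there are 3 shares of (1)/3 = 1/3 each.
Living: Layth — each takes 1/3.
Deceased: Umar and Hanan. Their combined 2/3 is pooled and carried to generation 2.
At generation 2 (Zuhair, Fahad, Khalida, Tariq, Karim, Nabil) there are 6 shares of (2/3)/6 = 1/9 each.
Living: Zuhair, Fahad, Khalida, Tariq, Karim, and Nabil — each takes 1/9.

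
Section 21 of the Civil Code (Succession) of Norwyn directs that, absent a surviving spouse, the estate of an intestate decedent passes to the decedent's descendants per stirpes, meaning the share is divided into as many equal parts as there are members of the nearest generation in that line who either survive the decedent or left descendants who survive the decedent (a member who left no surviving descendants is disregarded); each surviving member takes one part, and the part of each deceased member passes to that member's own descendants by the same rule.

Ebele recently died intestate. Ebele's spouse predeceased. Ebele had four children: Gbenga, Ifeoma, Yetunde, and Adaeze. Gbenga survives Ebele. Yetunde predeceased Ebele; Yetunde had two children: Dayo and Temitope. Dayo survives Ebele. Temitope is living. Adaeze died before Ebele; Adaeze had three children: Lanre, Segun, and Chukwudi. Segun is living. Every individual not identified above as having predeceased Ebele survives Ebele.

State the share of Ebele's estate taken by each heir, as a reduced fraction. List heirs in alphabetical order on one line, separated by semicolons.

There is no surviving spouse, so the entire estate passes to Ebele's descendants per stirpes.
The estate is divided into 4 equal shares of 1/4 among Gbenga, Ifeoma, Yetunde, Adaeze.
Gbenga is living and takes 1/4.
Ifeoma is living and takes 1/4.
Yetunde predeceased; the 1/4 allotted to Yetunde's branch passes to Yetunde's issue by representation.
The 1/4 is divided into 2 equal shares of 1/8 among Dayo, Temitope.
Dayo is living and takes 1/8.
Temitope is living and takes 1/8.
Adaeze predeceased; the 1/4 allotted to Adaeze's branch passes to Adaeze's issue by representation.
The 1/4 is divided into 3 equal shares of 1/12 among Lanre, Segun, Chukwudi.
Lanre is living and takes 1/12.
Segun is living and takes 1/12.
Chukwudi is living and takes 1/12.

Chukwudi 1/12; Dayo 1/8; Gbenga 1/4; Ifeoma 1/4; Lanre 1/12; Segun 1/12; Temitope 1/8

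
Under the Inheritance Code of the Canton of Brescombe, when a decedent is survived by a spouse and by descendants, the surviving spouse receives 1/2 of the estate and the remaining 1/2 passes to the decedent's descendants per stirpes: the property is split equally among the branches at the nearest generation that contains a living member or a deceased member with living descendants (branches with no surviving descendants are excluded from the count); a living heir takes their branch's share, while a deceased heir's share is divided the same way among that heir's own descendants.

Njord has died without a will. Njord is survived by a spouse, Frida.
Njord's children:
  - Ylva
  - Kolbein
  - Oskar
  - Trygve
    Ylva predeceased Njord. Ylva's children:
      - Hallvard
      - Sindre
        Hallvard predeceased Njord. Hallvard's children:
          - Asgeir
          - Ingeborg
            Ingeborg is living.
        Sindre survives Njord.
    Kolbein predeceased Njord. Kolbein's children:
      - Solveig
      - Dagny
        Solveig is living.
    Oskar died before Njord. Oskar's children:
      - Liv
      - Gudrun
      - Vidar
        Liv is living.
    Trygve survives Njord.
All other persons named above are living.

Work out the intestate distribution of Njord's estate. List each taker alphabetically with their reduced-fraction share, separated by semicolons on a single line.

Frida, as surviving spouse, takes 1/2.
The remaining 1/2 passes to Njord's descendants per stirpes.
The 1/2 is divided into 4 equal shares of 1/8 among Ylva, Kolbein, Oskar, Trygve.
Ylva predeceased; the 1/8 allotted to Ylva's branch passes to Ylva's issue by representation.
The 1/8 is divided into 2 equal shares of 1/16 among Hallvard, Sindre.
Hallvard predeceased; the 1/16 allotted to Hallvard's branch passes to Hallvard's issue by representation.
The 1/16 is divided into 2 equal shares of 1/32 among Asgeir, Ingeborg.
Asgeir is living and takes 1/32.
Ingeborg is living and takes 1/32.
Sindre is living and takes 1/16.
Kolbein predeceased; the 1/8 allotted to Kolbein's branch passes to Kolbein's issue by representation.
The 1/8 is divided into 2 equal shares of 1/16 among Solveig, Dagny.
Solveig is living and takes 1/16.
Dagny is living and takes 1/16.
Oskar predeceased; the 1/8 allotted to Oskar's branch passes to Oskar's issue by representation.
The 1/8 is divided into 3 equal shares of 1/24 among Liv, Gudrun, Vidar.
Liv is living and takes 1/24.
Gudrun is living and takes 1/24.
Vidar is living and takes 1/24.
Trygve is living and takes 1/8.

Asgeir 1/32; Dagny 1/16; Frida 1/2; Gudrun 1/24; Ingeborg 1/32; Liv 1/24; Sindre 1/16; Solveig 1/16; Trygve 1/8; Vidar 1/24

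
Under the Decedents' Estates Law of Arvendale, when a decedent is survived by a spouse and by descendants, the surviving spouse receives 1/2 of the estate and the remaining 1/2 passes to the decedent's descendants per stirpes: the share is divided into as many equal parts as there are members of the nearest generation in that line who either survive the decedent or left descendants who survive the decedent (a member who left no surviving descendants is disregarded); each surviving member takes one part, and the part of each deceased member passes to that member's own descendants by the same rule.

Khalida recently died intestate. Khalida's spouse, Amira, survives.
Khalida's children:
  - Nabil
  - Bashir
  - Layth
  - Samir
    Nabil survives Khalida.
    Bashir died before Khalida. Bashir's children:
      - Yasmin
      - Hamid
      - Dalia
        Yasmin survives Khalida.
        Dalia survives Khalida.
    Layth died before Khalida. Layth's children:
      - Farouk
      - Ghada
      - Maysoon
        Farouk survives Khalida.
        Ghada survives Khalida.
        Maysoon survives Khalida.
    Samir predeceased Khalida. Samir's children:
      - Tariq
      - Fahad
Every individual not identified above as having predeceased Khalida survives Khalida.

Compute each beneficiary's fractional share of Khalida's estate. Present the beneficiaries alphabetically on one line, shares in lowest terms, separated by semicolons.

Amira, as surviving spouse, takes 1/2.
The remaining 1/2 passes to Khalida's descendants per stirpes.
The 1/2 is divided into 4 equal shares of 1/8 among Nabil, Bashir, Layth, Samir.
Nabil is living and takes 1/8.
Bashir predeceased; the 1/8 allotted to Bashir's branch passes to Bashir's issue by representation.
The 1/8 is divided into 3 equal shares of 1/24 among Yasmin, Hamid, Dalia.
Yasmin is living and takes 1/24.
Hamid is living and takes 1/24.
Dalia is living and takes 1/24.
Layth predeceased; the 1/8 allotted to Layth's branch passes to Layth's issue by representation.
The 1/8 is divided into 3 equal shares of 1/24 among Farouk, Ghada, Maysoon.
Farouk is living and takes 1/24.
Ghada is living and takes 1/24.
Maysoon is living and takes 1/24.
Samir predeceased; the 1/8 allotted to Samir's branch passes to Samir's issue by representation.
The 1/8 is divided into 2 equal shares of 1/16 among Tariq, Fahad.
Tariq is living and takes 1/16.
Fahad is living and takes 1/16.

Amira 1/2; Dalia 1/24; Fahad 1/16; Farouk 1/24; Ghada 1/24; Hamid 1/24; Maysoon 1/24; Nabil 1/8; Tariq 1/16; Yasmin 1/24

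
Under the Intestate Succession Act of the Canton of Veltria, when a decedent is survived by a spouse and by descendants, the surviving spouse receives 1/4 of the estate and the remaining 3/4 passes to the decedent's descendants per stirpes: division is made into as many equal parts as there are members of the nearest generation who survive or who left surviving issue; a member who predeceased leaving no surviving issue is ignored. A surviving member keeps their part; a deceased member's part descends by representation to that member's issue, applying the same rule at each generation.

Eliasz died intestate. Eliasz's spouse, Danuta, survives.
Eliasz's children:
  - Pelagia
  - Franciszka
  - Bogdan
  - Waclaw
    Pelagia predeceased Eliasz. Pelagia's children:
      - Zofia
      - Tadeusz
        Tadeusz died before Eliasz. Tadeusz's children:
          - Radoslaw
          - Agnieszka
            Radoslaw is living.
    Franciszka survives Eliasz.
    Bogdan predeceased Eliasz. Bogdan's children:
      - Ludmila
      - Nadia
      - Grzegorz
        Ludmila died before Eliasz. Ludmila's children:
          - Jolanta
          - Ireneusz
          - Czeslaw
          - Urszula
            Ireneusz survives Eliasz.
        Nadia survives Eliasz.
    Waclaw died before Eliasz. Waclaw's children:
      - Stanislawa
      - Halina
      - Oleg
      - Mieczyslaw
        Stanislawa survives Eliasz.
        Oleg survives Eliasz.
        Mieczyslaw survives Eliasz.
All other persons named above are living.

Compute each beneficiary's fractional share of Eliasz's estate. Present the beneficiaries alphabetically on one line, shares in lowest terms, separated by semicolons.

Agnieszka 3/64; Czeslaw 1/64; Danuta 1/4; Franciszka 3/16; Grzegorz 1/16; Halina 3/64; Ireneusz 1/64; Jolanta 1/64; Mieczyslaw 3/64; Nadia 1/16; Oleg 3/64; Radoslaw 3/64; Stanislawa 3/64; Urszula 1/64; Zofia 3/32

Danuta, as surviving spouse, takes 1/4.
The remaining 3/4 passes to Eliasz's descendants per stirpes.
The 3/4 is divided into 4 equal shares of 3/16 among Pelagia, Franciszka, Bogdan, Waclaw.
Pelagia predeceased; the 3/16 allotted to Pelagia's branch passes to Pelagia's issue by representation.
The 3/16 is divided into 2 equal shares of 3/32 among Zofia, Tadeusz.
Zofia is living and takes 3/32.
Tadeusz predeceased; the 3/32 allotted to Tadeusz's branch passes to Tadeusz's issue by representation.
The 3/32 is divided into 2 equal shares of 3/64 among Radoslaw, Agnieszka.
Radoslaw is living and takes 3/64.
Agnieszka is living and takes 3/64.
Franciszka is living and takes 3/16.
Bogdan predeceased; the 3/16 allotted to Bogdan's branch passes to Bogdan's issue by representation.
The 3/16 is divided into 3 equal shares of 1/16 among Ludmila, Nadia, Grzegorz.
Ludmila predeceased; the 1/16 allotted to Ludmila's branch passes to Ludmila's issue by representation.
The 1/16 is divided into 4 equal shares of 1/64 among Jolanta, Ireneusz, Czeslaw, Urszula.
Jolanta is living and takes 1/64.
Ireneusz is living and takes 1/64.
Czeslaw is living and takes 1/64.
Urszula is living and takes 1/64.
Nadia is living and takes 1/16.
Grzegorz is living and takes 1/16.
Waclaw predeceased; the 3/16 allotted to Waclaw's branch passes to Waclaw's issue by representation.
The 3/16 is divided into 4 equal shares of 3/64 among Stanislawa, Halina, Oleg, Mieczyslaw.
Stanislawa is living and takes 3/64.
Halina is living and takes 3/64.
Oleg is living and takes 3/64.
Mieczyslaw is living and takes 3/64.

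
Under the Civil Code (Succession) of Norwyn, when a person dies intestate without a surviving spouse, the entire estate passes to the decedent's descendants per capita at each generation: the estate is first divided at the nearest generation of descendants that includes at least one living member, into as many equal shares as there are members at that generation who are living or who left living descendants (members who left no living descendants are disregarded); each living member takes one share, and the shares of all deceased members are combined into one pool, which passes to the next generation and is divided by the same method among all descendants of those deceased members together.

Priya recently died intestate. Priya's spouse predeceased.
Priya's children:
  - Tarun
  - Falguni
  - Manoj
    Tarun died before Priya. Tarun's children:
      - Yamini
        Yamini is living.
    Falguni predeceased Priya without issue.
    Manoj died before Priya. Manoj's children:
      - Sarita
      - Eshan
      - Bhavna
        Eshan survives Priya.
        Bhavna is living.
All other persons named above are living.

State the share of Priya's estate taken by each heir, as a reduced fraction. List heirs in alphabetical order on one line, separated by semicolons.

There is no surviving spouse, so the entire estate passes to Priya's descendants per capita at each generation.
No one at generation 1 (Tarun, Manoj) is living; moving to the next generation.
At generation 2 (Yamini, Sarita, Eshan, Bhavna) there are 4 shares of (1)/4 = 1/4 each.
Living: Yamini, Sarita, Eshan, and Bhavna — each takes 1/4.

Bhavna 1/4; Eshan 1/4; Sarita 1/4; Yamini 1/4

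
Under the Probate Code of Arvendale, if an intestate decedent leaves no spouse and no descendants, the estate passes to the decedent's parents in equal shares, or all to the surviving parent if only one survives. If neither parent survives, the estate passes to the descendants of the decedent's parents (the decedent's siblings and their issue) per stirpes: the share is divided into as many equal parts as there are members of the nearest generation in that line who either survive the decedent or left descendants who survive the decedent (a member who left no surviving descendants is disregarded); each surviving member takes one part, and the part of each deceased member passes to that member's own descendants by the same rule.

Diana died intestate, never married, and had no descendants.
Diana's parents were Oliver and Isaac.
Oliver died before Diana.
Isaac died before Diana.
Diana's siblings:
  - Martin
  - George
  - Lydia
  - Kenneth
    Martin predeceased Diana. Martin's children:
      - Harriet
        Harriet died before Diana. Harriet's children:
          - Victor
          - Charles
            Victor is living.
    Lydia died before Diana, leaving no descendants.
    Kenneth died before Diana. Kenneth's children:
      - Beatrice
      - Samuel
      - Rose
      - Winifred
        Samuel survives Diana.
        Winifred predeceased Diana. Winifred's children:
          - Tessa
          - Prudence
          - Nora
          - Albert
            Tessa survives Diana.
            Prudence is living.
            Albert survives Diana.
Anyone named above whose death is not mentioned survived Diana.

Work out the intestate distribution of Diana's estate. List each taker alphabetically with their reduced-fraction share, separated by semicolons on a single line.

Neither parent survives and there are no descendants, so the estate passes to Diana's siblings and their issue per stirpes.
Lydia left no surviving issue, so that branch lapses and is disregarded.
The estate is divided into 3 equal shares of 1/3 among Martin, George, Kenneth.
Martin predeceased; the 1/3 allotted to Martin's branch passes to Martin's issue by representation.
Harriet's line is the sole branch at this level, so the full 1/3 passes to Harriet's issue by representation.
The 1/3 is divided into 2 equal shares of 1/6 among Victor, Charles.
Victor is living and takes 1/6.
Charles is living and takes 1/6.
George is living and takes 1/3.
Kenneth predeceased; the 1/3 allotted to Kenneth's branch passes to Kenneth's issue by representation.
The 1/3 is divided into 4 equal shares of 1/12 among Beatrice, Samuel, Rose, Winifred.
Beatrice is living and takes 1/12.
Samuel is living and takes 1/12.
Rose is living and takes 1/12.
Winifred predeceased; the 1/12 allotted to Winifred's branch passes to Winifred's issue by representation.
The 1/12 is divided into 4 equal shares of 1/48 among Tessa, Prudence, Nora, Albert.
Tessa is living and takes 1/48.
Prudence is living and takes 1/48.
Nora is living and takes 1/48.
Albert is living and takes 1/48.

Albert 1/48; Beatrice 1/12; Charles 1/6; George 1/3; Nora 1/48; Prudence 1/48; Rose 1/12; Samuel 1/12; Tessa 1/48; Victor 1/6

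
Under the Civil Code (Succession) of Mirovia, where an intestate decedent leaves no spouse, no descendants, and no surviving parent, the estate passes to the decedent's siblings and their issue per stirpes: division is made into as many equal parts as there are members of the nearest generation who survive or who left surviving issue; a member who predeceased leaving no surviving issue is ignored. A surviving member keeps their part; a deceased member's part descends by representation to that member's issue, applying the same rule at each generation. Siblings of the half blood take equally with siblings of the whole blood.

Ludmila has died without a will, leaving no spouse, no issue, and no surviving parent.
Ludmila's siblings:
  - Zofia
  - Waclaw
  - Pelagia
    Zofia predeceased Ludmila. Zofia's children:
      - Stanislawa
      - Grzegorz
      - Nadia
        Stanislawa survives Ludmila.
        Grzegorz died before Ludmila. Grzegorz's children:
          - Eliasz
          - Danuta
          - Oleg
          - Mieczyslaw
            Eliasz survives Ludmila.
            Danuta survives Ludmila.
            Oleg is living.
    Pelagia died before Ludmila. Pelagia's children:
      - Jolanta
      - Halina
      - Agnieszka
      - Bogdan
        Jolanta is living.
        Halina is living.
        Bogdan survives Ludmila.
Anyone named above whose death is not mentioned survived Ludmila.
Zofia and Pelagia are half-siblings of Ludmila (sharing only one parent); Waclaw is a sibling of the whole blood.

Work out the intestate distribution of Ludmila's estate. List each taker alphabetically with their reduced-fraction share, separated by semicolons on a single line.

Agnieszka 1/12; Bogdan 1/12; Danuta 1/36; Eliasz 1/36; Halina 1/12; Jolanta 1/12; Mieczyslaw 1/36; Nadia 1/9; Oleg 1/36; Stanislawa 1/9; Waclaw 1/3

No spouse, descendants, or parent survives, so the estate passes to Ludmila's siblings per stirpes.
Half-blood and whole-blood siblings take equally under the stated rule.
The estate is divided into 3 equal shares of 1/3 among Zofia, Waclaw, Pelagia.
Zofia predeceased; the 1/3 allotted to Zofia's branch passes to Zofia's issue by representation.
The 1/3 is divided into 3 equal shares of 1/9 among Stanislawa, Grzegorz, Nadia.
Stanislawa is living and takes 1/9.
Grzegorz predeceased; the 1/9 allotted to Grzegorz's branch passes to Grzegorz's issue by representation.
The 1/9 is divided into 4 equal shares of 1/36 among Eliasz, Danuta, Oleg, Mieczyslaw.
Eliasz is living and takes 1/36.
Danuta is living and takes 1/36.
Oleg is living and takes 1/36.
Mieczyslaw is living and takes 1/36.
Nadia is living and takes 1/9.
Waclaw is living and takes 1/3.
Pelagia predeceased; the 1/3 allotted to Pelagia's branch passes to Pelagia's issue by representation.
The 1/3 is divided into 4 equal shares of 1/12 among Jolanta, Halina, Agnieszka, Bogdan.
Jolanta is living and takes 1/12.
Halina is living and takes 1/12.
Agnieszka is living and takes 1/12.
Bogdan is living and takes 1/12.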